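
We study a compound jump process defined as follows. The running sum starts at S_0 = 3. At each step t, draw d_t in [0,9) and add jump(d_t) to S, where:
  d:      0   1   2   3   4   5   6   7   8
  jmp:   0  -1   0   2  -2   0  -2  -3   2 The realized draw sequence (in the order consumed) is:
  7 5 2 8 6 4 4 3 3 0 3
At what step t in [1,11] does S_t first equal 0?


1

t=0: S=3, d=7, jump=-3, S_1=0
t=1: S=0, d=5, jump=0, S_2=0
t=2: S=0, d=2, jump=0, S_3=0
t=3: S=0, d=8, jump=2, S_4=2
t=4: S=2, d=6, jump=-2, S_5=0
t=5: S=0, d=4, jump=-2, S_6=-2
t=6: S=-2, d=4, jump=-2, S_7=-4
t=7: S=-4, d=3, jump=2, S_8=-2
t=8: S=-2, d=3, jump=2, S_9=0
t=9: S=0, d=0, jump=0, S_10=0
t=10: S=0, d=3, jump=2, S_11=2


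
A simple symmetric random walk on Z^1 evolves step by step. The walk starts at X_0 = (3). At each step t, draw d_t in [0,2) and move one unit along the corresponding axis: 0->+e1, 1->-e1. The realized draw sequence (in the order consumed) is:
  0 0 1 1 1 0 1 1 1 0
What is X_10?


t=0: X=(3), d=0 → +e1, X_1=(4)
t=1: X=(4), d=0 → +e1, X_2=(5)
t=2: X=(5), d=1 → -e1, X_3=(4)
t=3: X=(4), d=1 → -e1, X_4=(3)
t=4: X=(3), d=1 → -e1, X_5=(2)
t=5: X=(2), d=0 → +e1, X_6=(3)
t=6: X=(3), d=1 → -e1, X_7=(2)
t=7: X=(2), d=1 → -e1, X_8=(1)
t=8: X=(1), d=1 → -e1, X_9=(0)
t=9: X=(0), d=0 → +e1, X_10=(1)

(1)


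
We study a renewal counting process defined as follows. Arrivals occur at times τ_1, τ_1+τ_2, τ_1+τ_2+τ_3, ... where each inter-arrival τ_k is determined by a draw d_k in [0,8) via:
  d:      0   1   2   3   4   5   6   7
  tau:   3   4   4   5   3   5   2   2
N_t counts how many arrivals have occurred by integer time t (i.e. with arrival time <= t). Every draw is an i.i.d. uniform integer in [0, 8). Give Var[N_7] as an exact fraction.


Inter-arrival values over d=0..7: [3, 4, 4, 5, 3, 5, 2, 2]
Each d has probability 1/8, so the pmf of τ is: f(2) = 1/4, f(3) = 1/4, f(4) = 1/4, f(5) = 1/4
Let p_n(j) = P(N_n = j), with p_0 = [1]. Condition on τ_1: p_n(0) = P(τ > n), and for j >= 1, p_n(j) = Σ_{k<=n} f(k)·p_{n−k}(j−1)
p_1 = [1]  (j = 0)
p_2 = [3/4, 1/4]  (j = 0..1)
p_3 = [1/2, 1/2]  (j = 0..1)
p_4 = [1/4, 11/16, 1/16]  (j = 0..2)
p_5 = [0, 13/16, 3/16]  (j = 0..2)
p_6 = [0, 5/8, 23/64, 1/64]  (j = 0..3)
p_7 = [0, 3/8, 9/16, 1/16]  (j = 0..3)
E[N_7] = Σ j·p_7(j) = 27/16;  E[N_7²] = Σ j²·p_7(j) = 51/16
Var[N_7] = 51/16 − (27/16)² = 87/256

87/256


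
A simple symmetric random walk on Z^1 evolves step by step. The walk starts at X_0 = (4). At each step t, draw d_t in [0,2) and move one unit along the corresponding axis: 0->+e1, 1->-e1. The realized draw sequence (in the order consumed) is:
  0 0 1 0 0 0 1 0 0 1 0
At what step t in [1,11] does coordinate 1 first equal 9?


9

t=0: X=(4), d=0 → +e1, X_1=(5)
t=1: X=(5), d=0 → +e1, X_2=(6)
t=2: X=(6), d=1 → -e1, X_3=(5)
t=3: X=(5), d=0 → +e1, X_4=(6)
t=4: X=(6), d=0 → +e1, X_5=(7)
t=5: X=(7), d=0 → +e1, X_6=(8)
t=6: X=(8), d=1 → -e1, X_7=(7)
t=7: X=(7), d=0 → +e1, X_8=(8)
t=8: X=(8), d=0 → +e1, X_9=(9)
t=9: X=(9), d=1 → -e1, X_10=(8)
t=10: X=(8), d=0 → +e1, X_11=(9)


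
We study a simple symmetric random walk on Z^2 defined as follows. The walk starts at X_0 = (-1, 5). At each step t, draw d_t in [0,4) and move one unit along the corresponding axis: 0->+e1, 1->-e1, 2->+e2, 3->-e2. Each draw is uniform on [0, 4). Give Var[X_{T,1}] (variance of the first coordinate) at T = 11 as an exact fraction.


Outcome values over d=0..3: [1, -1, 0, 0]
Σy = 0, Σy² = 2, M = 4
μ = 0/4 = 0,  σ² = 2/4 − (0)² = 1/2
Independent increments: Var[X_11] = 11·σ² = 11·(1/2) = 11/2

11/2


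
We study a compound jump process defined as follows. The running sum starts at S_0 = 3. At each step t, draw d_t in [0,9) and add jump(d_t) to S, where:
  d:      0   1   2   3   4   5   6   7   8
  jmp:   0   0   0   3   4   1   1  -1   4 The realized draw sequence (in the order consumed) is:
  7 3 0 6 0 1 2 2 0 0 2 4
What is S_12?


t=0: S=3, d=7, jump=-1, S_1=2
t=1: S=2, d=3, jump=3, S_2=5
t=2: S=5, d=0, jump=0, S_3=5
t=3: S=5, d=6, jump=1, S_4=6
t=4: S=6, d=0, jump=0, S_5=6
t=5: S=6, d=1, jump=0, S_6=6
t=6: S=6, d=2, jump=0, S_7=6
t=7: S=6, d=2, jump=0, S_8=6
t=8: S=6, d=0, jump=0, S_9=6
t=9: S=6, d=0, jump=0, S_10=6
t=10: S=6, d=2, jump=0, S_11=6
t=11: S=6, d=4, jump=4, S_12=10

10


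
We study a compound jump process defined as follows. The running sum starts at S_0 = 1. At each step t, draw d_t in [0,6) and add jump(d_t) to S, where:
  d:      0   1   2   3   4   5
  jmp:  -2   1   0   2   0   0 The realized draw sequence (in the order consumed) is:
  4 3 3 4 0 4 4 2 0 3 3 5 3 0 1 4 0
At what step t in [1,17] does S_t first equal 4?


t=0: S=1, d=4, jump=0, S_1=1
t=1: S=1, d=3, jump=2, S_2=3
t=2: S=3, d=3, jump=2, S_3=5
t=3: S=5, d=4, jump=0, S_4=5
t=4: S=5, d=0, jump=-2, S_5=3
t=5: S=3, d=4, jump=0, S_6=3
t=6: S=3, d=4, jump=0, S_7=3
t=7: S=3, d=2, jump=0, S_8=3
t=8: S=3, d=0, jump=-2, S_9=1
t=9: S=1, d=3, jump=2, S_10=3
t=10: S=3, d=3, jump=2, S_11=5
t=11: S=5, d=5, jump=0, S_12=5
t=12: S=5, d=3, jump=2, S_13=7
t=13: S=7, d=0, jump=-2, S_14=5
t=14: S=5, d=1, jump=1, S_15=6
t=15: S=6, d=4, jump=0, S_16=6
t=16: S=6, d=0, jump=-2, S_17=4

17


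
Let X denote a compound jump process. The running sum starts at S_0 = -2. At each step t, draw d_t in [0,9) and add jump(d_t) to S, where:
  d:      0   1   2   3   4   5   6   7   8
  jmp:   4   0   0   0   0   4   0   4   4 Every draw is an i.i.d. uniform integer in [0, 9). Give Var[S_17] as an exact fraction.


5440/81

Outcome values over d=0..8: [4, 0, 0, 0, 0, 4, 0, 4, 4]
Σy = 16, Σy² = 64, M = 9
μ = 16/9 = 16/9,  σ² = 64/9 − (16/9)² = 320/81
Independent increments: Var[S_17] = 17·σ² = 17·(320/81) = 5440/81


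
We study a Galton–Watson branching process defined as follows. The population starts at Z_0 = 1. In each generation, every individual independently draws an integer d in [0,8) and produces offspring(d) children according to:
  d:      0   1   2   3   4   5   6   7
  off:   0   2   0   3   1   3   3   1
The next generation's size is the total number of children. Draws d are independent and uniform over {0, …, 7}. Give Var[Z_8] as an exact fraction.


Outcome values over d=0..7: [0, 2, 0, 3, 1, 3, 3, 1]
Σy = 13, Σy² = 33, M = 8
μ = 13/8 = 13/8,  σ² = 33/8 − (13/8)² = 95/64
V_0 = 0, E_0 = 1
V_1 = 95/64·E_0 + (13/8)²·V_0 = 95/64;  E_1 = 13/8
V_2 = 95/64·E_1 + (13/8)²·V_1 = 25935/4096;  E_2 = 169/64
V_3 = 95/64·E_2 + (13/8)²·V_2 = 5410535/262144;  E_3 = 2197/512
V_4 = 95/64·E_3 + (13/8)²·V_3 = 1021242495/16777216;  E_4 = 28561/4096
V_5 = 95/64·E_4 + (13/8)²·V_4 = 183703637975/1073741824;  E_5 = 371293/32768
V_6 = 95/64·E_5 + (13/8)²·V_5 = 32201735075055/68719476736;  E_6 = 4826809/262144
V_7 = 95/64·E_6 + (13/8)²·V_6 = 5562298534441415/4398046511104;  E_7 = 62748517/2097152
V_8 = 95/64·E_7 + (13/8)²·V_7 = 952529804223339615/281474976710656;  E_8 = 815730721/16777216

952529804223339615/281474976710656


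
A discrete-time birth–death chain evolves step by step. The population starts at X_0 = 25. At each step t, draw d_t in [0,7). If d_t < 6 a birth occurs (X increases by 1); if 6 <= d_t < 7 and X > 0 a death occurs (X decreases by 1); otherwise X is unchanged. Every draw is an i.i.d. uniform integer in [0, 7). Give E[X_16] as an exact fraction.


255/7

X can drop by at most 1 per step and X_0 = 25 > T = 16, so X_t >= 25 − t >= 9 > 0 for every t <= 16: the floor at 0 (the 'and X > 0' condition) never binds. Hence X_16 = X_0 + Σ_{t<16} Y_t with i.i.d. increments Y_t = y(d_t) ∈ {+1, −1, 0}.
Outcome values over d=0..6: [1, 1, 1, 1, 1, 1, -1]
Σy = 5, Σy² = 7, M = 7
μ = 5/7 = 5/7,  σ² = 7/7 − (5/7)² = 24/49
E[X_16] = 25 + 16·(5/7) = 255/7


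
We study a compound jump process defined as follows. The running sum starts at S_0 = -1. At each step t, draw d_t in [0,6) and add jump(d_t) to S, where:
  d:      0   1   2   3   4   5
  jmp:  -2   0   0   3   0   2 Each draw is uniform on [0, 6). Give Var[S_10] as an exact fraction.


Outcome values over d=0..5: [-2, 0, 0, 3, 0, 2]
Σy = 3, Σy² = 17, M = 6
μ = 3/6 = 1/2,  σ² = 17/6 − (1/2)² = 31/12
Independent increments: Var[S_10] = 10·σ² = 10·(31/12) = 155/6

155/6


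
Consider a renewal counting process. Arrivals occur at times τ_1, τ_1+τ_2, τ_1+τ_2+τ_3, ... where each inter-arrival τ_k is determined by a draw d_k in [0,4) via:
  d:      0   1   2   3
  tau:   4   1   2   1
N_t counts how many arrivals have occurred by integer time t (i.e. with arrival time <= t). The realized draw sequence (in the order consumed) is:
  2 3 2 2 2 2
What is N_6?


draw d_1=2: τ_1=2, arrival time A_1=2
draw d_2=3: τ_2=1, arrival time A_2=3
draw d_3=2: τ_3=2, arrival time A_3=5
draw d_4=2: τ_4=2, arrival time A_4=7
draw d_5=2: τ_5=2, arrival time A_5=9
draw d_6=2: τ_6=2, arrival time A_6=11
N_t over t=0..6: 0:0 1:0 2:1 3:2 4:2 5:3 6:3

3


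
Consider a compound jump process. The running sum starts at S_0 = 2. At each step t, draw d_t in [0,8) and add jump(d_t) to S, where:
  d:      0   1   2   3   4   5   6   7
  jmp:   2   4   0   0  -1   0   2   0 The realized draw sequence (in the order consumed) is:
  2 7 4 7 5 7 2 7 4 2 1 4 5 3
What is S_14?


3

t=0: S=2, d=2, jump=0, S_1=2
t=1: S=2, d=7, jump=0, S_2=2
t=2: S=2, d=4, jump=-1, S_3=1
t=3: S=1, d=7, jump=0, S_4=1
t=4: S=1, d=5, jump=0, S_5=1
t=5: S=1, d=7, jump=0, S_6=1
t=6: S=1, d=2, jump=0, S_7=1
t=7: S=1, d=7, jump=0, S_8=1
t=8: S=1, d=4, jump=-1, S_9=0
t=9: S=0, d=2, jump=0, S_10=0
t=10: S=0, d=1, jump=4, S_11=4
t=11: S=4, d=4, jump=-1, S_12=3
t=12: S=3, d=5, jump=0, S_13=3
t=13: S=3, d=3, jump=0, S_14=3


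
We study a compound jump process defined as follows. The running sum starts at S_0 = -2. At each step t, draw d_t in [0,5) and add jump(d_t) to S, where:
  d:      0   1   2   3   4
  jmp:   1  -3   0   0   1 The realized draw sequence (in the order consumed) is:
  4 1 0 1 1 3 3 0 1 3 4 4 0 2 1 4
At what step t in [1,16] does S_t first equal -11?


t=0: S=-2, d=4, jump=1, S_1=-1
t=1: S=-1, d=1, jump=-3, S_2=-4
t=2: S=-4, d=0, jump=1, S_3=-3
t=3: S=-3, d=1, jump=-3, S_4=-6
t=4: S=-6, d=1, jump=-3, S_5=-9
t=5: S=-9, d=3, jump=0, S_6=-9
t=6: S=-9, d=3, jump=0, S_7=-9
t=7: S=-9, d=0, jump=1, S_8=-8
t=8: S=-8, d=1, jump=-3, S_9=-11
t=9: S=-11, d=3, jump=0, S_10=-11
t=10: S=-11, d=4, jump=1, S_11=-10
t=11: S=-10, d=4, jump=1, S_12=-9
t=12: S=-9, d=0, jump=1, S_13=-8
t=13: S=-8, d=2, jump=0, S_14=-8
t=14: S=-8, d=1, jump=-3, S_15=-11
t=15: S=-11, d=4, jump=1, S_16=-10

9


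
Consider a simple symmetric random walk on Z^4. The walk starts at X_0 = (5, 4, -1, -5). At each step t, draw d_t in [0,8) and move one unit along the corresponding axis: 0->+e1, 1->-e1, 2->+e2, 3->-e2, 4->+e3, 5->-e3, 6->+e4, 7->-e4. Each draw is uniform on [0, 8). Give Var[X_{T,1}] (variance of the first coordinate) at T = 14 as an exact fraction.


Outcome values over d=0..7: [1, -1, 0, 0, 0, 0, 0, 0]
Σy = 0, Σy² = 2, M = 8
μ = 0/8 = 0,  σ² = 2/8 − (0)² = 1/4
Independent increments: Var[X_14] = 14·σ² = 14·(1/4) = 7/2

7/2


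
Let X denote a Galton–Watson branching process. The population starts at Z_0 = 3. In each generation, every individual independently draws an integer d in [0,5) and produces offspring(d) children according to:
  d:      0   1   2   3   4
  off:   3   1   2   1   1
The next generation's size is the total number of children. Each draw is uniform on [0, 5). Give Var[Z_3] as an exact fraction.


Outcome values over d=0..4: [3, 1, 2, 1, 1]
Σy = 8, Σy² = 16, M = 5
μ = 8/5 = 8/5,  σ² = 16/5 − (8/5)² = 16/25
V_0 = 0, E_0 = 3
V_1 = 16/25·E_0 + (8/5)²·V_0 = 48/25;  E_1 = 24/5
V_2 = 16/25·E_1 + (8/5)²·V_1 = 4992/625;  E_2 = 192/25
V_3 = 16/25·E_2 + (8/5)²·V_2 = 396288/15625;  E_3 = 1536/125

396288/15625


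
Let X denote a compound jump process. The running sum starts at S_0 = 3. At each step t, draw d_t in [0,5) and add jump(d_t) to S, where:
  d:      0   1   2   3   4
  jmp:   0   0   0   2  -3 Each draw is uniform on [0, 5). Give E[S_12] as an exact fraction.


Outcome values over d=0..4: [0, 0, 0, 2, -3]
Σy = -1, Σy² = 13, M = 5
μ = -1/5 = -1/5,  σ² = 13/5 − (-1/5)² = 64/25
E[S_12] = 3 + 12·(-1/5) = 3/5

3/5


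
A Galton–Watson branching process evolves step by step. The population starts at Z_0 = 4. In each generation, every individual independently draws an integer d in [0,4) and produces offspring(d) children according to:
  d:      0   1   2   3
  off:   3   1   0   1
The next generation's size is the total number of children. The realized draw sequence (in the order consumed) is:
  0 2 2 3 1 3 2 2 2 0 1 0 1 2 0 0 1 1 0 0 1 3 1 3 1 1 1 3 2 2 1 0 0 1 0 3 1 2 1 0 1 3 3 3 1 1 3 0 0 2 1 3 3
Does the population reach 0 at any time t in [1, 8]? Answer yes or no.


gen 0: Z_0=4, draws=[0, 2, 2, 3], offspring=[3, 0, 0, 1], Z_1=4
gen 1: Z_1=4, draws=[1, 3, 2, 2], offspring=[1, 1, 0, 0], Z_2=2
gen 2: Z_2=2, draws=[2, 0], offspring=[0, 3], Z_3=3
gen 3: Z_3=3, draws=[1, 0, 1], offspring=[1, 3, 1], Z_4=5
gen 4: Z_4=5, draws=[2, 0, 0, 1, 1], offspring=[0, 3, 3, 1, 1], Z_5=8
gen 5: Z_5=8, draws=[0, 0, 1, 3, 1, 3, 1, 1], offspring=[3, 3, 1, 1, 1, 1, 1, 1], Z_6=12
gen 6: Z_6=12, draws=[1, 3, 2, 2, 1, 0, 0, 1, 0, 3, 1, 2], offspring=[1, 1, 0, 0, 1, 3, 3, 1, 3, 1, 1, 0], Z_7=15
gen 7: Z_7=15, draws=[1, 0, 1, 3, 3, 3, 1, 1, 3, 0, 0, 2, 1, 3, 3], offspring=[1, 3, 1, 1, 1, 1, 1, 1, 1, 3, 3, 0, 1, 1, 1], Z_8=20

no


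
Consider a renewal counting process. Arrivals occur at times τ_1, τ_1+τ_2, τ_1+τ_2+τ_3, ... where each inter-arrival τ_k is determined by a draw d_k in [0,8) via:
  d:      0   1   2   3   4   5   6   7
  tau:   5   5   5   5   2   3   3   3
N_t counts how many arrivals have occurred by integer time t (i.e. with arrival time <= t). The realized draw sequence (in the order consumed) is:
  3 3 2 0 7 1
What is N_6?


1

draw d_1=3: τ_1=5, arrival time A_1=5
draw d_2=3: τ_2=5, arrival time A_2=10
draw d_3=2: τ_3=5, arrival time A_3=15
draw d_4=0: τ_4=5, arrival time A_4=20
draw d_5=7: τ_5=3, arrival time A_5=23
draw d_6=1: τ_6=5, arrival time A_6=28
N_t over t=0..6: 0:0 1:0 2:0 3:0 4:0 5:1 6:1


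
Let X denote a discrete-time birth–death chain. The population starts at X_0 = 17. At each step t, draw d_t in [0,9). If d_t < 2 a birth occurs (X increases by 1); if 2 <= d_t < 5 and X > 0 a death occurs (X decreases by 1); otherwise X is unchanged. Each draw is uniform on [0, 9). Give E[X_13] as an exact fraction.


140/9

X can drop by at most 1 per step and X_0 = 17 > T = 13, so X_t >= 17 − t >= 4 > 0 for every t <= 13: the floor at 0 (the 'and X > 0' condition) never binds. Hence X_13 = X_0 + Σ_{t<13} Y_t with i.i.d. increments Y_t = y(d_t) ∈ {+1, −1, 0}.
Outcome values over d=0..8: [1, 1, -1, -1, -1, 0, 0, 0, 0]
Σy = -1, Σy² = 5, M = 9
μ = -1/9 = -1/9,  σ² = 5/9 − (-1/9)² = 44/81
E[X_13] = 17 + 13·(-1/9) = 140/9


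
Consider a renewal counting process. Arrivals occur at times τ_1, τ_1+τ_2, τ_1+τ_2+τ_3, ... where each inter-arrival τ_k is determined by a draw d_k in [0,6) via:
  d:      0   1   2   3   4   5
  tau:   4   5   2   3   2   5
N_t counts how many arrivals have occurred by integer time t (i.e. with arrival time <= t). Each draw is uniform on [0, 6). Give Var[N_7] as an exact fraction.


Inter-arrival values over d=0..5: [4, 5, 2, 3, 2, 5]
Each d has probability 1/6, so the pmf of τ is: f(2) = 1/3, f(3) = 1/6, f(4) = 1/6, f(5) = 1/3
Let p_n(j) = P(N_n = j), with p_0 = [1]. Condition on τ_1: p_n(0) = P(τ > n), and for j >= 1, p_n(j) = Σ_{k<=n} f(k)·p_{n−k}(j−1)
p_1 = [1]  (j = 0)
p_2 = [2/3, 1/3]  (j = 0..1)
p_3 = [1/2, 1/2]  (j = 0..1)
p_4 = [1/3, 5/9, 1/9]  (j = 0..2)
p_5 = [0, 7/9, 2/9]  (j = 0..2)
p_6 = [0, 23/36, 35/108, 1/27]  (j = 0..3)
p_7 = [0, 13/36, 59/108, 5/54]  (j = 0..3)
E[N_7] = Σ j·p_7(j) = 187/108;  E[N_7²] = Σ j²·p_7(j) = 365/108
Var[N_7] = 365/108 − (187/108)² = 4451/11664

4451/11664


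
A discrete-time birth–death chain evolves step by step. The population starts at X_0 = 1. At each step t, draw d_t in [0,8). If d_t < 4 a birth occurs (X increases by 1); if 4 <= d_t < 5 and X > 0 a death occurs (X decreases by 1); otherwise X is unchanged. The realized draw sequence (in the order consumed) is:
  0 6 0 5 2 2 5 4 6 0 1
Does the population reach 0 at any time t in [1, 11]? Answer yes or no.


t=0: X=1, d=0 → birth, X_1=2
t=1: X=2, d=6 → hold, X_2=2
t=2: X=2, d=0 → birth, X_3=3
t=3: X=3, d=5 → hold, X_4=3
t=4: X=3, d=2 → birth, X_5=4
t=5: X=4, d=2 → birth, X_6=5
t=6: X=5, d=5 → hold, X_7=5
t=7: X=5, d=4 → death, X_8=4
t=8: X=4, d=6 → hold, X_9=4
t=9: X=4, d=0 → birth, X_10=5
t=10: X=5, d=1 → birth, X_11=6

no


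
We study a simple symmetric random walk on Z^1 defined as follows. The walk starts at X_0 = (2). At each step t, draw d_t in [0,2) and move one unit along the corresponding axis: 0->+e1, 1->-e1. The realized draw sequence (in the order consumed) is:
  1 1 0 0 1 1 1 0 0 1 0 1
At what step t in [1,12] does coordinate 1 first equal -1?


t=0: X=(2), d=1 → -e1, X_1=(1)
t=1: X=(1), d=1 → -e1, X_2=(0)
t=2: X=(0), d=0 → +e1, X_3=(1)
t=3: X=(1), d=0 → +e1, X_4=(2)
t=4: X=(2), d=1 → -e1, X_5=(1)
t=5: X=(1), d=1 → -e1, X_6=(0)
t=6: X=(0), d=1 → -e1, X_7=(-1)
t=7: X=(-1), d=0 → +e1, X_8=(0)
t=8: X=(0), d=0 → +e1, X_9=(1)
t=9: X=(1), d=1 → -e1, X_10=(0)
t=10: X=(0), d=0 → +e1, X_11=(1)
t=11: X=(1), d=1 → -e1, X_12=(0)

7


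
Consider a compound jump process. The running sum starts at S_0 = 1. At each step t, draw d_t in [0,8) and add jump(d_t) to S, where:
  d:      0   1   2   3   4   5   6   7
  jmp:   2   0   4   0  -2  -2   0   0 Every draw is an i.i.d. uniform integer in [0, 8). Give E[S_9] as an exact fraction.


13/4

Outcome values over d=0..7: [2, 0, 4, 0, -2, -2, 0, 0]
Σy = 2, Σy² = 28, M = 8
μ = 2/8 = 1/4,  σ² = 28/8 − (1/4)² = 55/16
E[S_9] = 1 + 9·(1/4) = 13/4


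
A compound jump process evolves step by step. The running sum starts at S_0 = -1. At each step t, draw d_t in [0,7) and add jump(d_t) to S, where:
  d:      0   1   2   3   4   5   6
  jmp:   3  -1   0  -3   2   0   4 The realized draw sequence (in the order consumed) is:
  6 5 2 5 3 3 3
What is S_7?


t=0: S=-1, d=6, jump=4, S_1=3
t=1: S=3, d=5, jump=0, S_2=3
t=2: S=3, d=2, jump=0, S_3=3
t=3: S=3, d=5, jump=0, S_4=3
t=4: S=3, d=3, jump=-3, S_5=0
t=5: S=0, d=3, jump=-3, S_6=-3
t=6: S=-3, d=3, jump=-3, S_7=-6

-6


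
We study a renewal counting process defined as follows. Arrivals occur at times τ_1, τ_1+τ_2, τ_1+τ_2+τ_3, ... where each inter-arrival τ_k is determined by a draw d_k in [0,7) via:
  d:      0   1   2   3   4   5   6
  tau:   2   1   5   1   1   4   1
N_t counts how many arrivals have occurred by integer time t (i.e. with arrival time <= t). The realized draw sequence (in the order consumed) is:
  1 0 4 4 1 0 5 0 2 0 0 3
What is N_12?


7

draw d_1=1: τ_1=1, arrival time A_1=1
draw d_2=0: τ_2=2, arrival time A_2=3
draw d_3=4: τ_3=1, arrival time A_3=4
draw d_4=4: τ_4=1, arrival time A_4=5
draw d_5=1: τ_5=1, arrival time A_5=6
draw d_6=0: τ_6=2, arrival time A_6=8
draw d_7=5: τ_7=4, arrival time A_7=12
draw d_8=0: τ_8=2, arrival time A_8=14
draw d_9=2: τ_9=5, arrival time A_9=19
draw d_10=0: τ_10=2, arrival time A_10=21
draw d_11=0: τ_11=2, arrival time A_11=23
draw d_12=3: τ_12=1, arrival time A_12=24
N_t over t=0..12: 0:0 1:1 2:1 3:2 4:3 5:4 6:5 7:5 8:6 9:6 10:6 11:6 12:7


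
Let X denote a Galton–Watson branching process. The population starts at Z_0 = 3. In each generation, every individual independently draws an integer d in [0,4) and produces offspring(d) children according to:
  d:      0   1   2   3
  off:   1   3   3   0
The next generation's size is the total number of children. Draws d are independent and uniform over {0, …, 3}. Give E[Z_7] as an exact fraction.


2470629/16384

Outcome values over d=0..3: [1, 3, 3, 0]
Σy = 7, Σy² = 19, M = 4
μ = 7/4 = 7/4,  σ² = 19/4 − (7/4)² = 27/16
E[Z_0] = 3
E[Z_1] = 7/4·E[Z_0] = 21/4
E[Z_2] = 7/4·E[Z_1] = 147/16
E[Z_3] = 7/4·E[Z_2] = 1029/64
E[Z_4] = 7/4·E[Z_3] = 7203/256
E[Z_5] = 7/4·E[Z_4] = 50421/1024
E[Z_6] = 7/4·E[Z_5] = 352947/4096
E[Z_7] = 7/4·E[Z_6] = 2470629/16384


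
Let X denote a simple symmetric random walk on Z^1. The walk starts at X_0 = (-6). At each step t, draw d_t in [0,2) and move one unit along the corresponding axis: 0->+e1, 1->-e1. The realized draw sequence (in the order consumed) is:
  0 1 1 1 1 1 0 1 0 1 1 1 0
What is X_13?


t=0: X=(-6), d=0 → +e1, X_1=(-5)
t=1: X=(-5), d=1 → -e1, X_2=(-6)
t=2: X=(-6), d=1 → -e1, X_3=(-7)
t=3: X=(-7), d=1 → -e1, X_4=(-8)
t=4: X=(-8), d=1 → -e1, X_5=(-9)
t=5: X=(-9), d=1 → -e1, X_6=(-10)
t=6: X=(-10), d=0 → +e1, X_7=(-9)
t=7: X=(-9), d=1 → -e1, X_8=(-10)
t=8: X=(-10), d=0 → +e1, X_9=(-9)
t=9: X=(-9), d=1 → -e1, X_10=(-10)
t=10: X=(-10), d=1 → -e1, X_11=(-11)
t=11: X=(-11), d=1 → -e1, X_12=(-12)
t=12: X=(-12), d=0 → +e1, X_13=(-11)

(-11)


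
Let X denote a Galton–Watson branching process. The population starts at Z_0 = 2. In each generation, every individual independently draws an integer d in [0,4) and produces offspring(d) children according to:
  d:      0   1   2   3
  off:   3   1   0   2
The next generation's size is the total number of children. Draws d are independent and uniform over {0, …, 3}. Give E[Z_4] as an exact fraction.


Outcome values over d=0..3: [3, 1, 0, 2]
Σy = 6, Σy² = 14, M = 4
μ = 6/4 = 3/2,  σ² = 14/4 − (3/2)² = 5/4
E[Z_0] = 2
E[Z_1] = 3/2·E[Z_0] = 3
E[Z_2] = 3/2·E[Z_1] = 9/2
E[Z_3] = 3/2·E[Z_2] = 27/4
E[Z_4] = 3/2·E[Z_3] = 81/8

81/8


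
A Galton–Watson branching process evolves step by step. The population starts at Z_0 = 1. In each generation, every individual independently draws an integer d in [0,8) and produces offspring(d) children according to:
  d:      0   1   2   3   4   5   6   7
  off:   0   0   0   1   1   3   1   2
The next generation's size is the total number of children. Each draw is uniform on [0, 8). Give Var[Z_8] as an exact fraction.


Outcome values over d=0..7: [0, 0, 0, 1, 1, 3, 1, 2]
Σy = 8, Σy² = 16, M = 8
μ = 8/8 = 1,  σ² = 16/8 − (1)² = 1
V_0 = 0, E_0 = 1
V_1 = 1·E_0 + (1)²·V_0 = 1;  E_1 = 1
V_2 = 1·E_1 + (1)²·V_1 = 2;  E_2 = 1
V_3 = 1·E_2 + (1)²·V_2 = 3;  E_3 = 1
V_4 = 1·E_3 + (1)²·V_3 = 4;  E_4 = 1
V_5 = 1·E_4 + (1)²·V_4 = 5;  E_5 = 1
V_6 = 1·E_5 + (1)²·V_5 = 6;  E_6 = 1
V_7 = 1·E_6 + (1)²·V_6 = 7;  E_7 = 1
V_8 = 1·E_7 + (1)²·V_7 = 8;  E_8 = 1

8


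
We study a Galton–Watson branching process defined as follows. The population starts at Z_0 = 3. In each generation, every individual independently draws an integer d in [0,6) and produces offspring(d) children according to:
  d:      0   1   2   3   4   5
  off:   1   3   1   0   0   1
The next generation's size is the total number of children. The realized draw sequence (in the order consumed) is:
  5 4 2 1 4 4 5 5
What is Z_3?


2

gen 0: Z_0=3, draws=[5, 4, 2], offspring=[1, 0, 1], Z_1=2
gen 1: Z_1=2, draws=[1, 4], offspring=[3, 0], Z_2=3
gen 2: Z_2=3, draws=[4, 5, 5], offspring=[0, 1, 1], Z_3=2


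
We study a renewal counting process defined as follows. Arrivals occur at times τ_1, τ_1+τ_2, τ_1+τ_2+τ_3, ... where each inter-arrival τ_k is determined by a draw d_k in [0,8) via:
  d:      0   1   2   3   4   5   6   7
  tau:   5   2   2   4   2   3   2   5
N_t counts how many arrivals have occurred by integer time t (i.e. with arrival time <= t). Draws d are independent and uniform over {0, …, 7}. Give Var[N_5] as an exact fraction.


15/64

Inter-arrival values over d=0..7: [5, 2, 2, 4, 2, 3, 2, 5]
Each d has probability 1/8, so the pmf of τ is: f(2) = 1/2, f(3) = 1/8, f(4) = 1/8, f(5) = 1/4
Let p_n(j) = P(N_n = j), with p_0 = [1]. Condition on τ_1: p_n(0) = P(τ > n), and for j >= 1, p_n(j) = Σ_{k<=n} f(k)·p_{n−k}(j−1)
p_1 = [1]  (j = 0)
p_2 = [1/2, 1/2]  (j = 0..1)
p_3 = [3/8, 5/8]  (j = 0..1)
p_4 = [1/4, 1/2, 1/4]  (j = 0..2)
p_5 = [0, 5/8, 3/8]  (j = 0..2)
E[N_5] = Σ j·p_5(j) = 11/8;  E[N_5²] = Σ j²·p_5(j) = 17/8
Var[N_5] = 17/8 − (11/8)² = 15/64


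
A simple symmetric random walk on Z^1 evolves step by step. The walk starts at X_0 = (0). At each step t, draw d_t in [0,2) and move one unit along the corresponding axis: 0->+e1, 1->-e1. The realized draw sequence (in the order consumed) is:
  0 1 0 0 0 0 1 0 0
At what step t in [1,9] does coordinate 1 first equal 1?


t=0: X=(0), d=0 → +e1, X_1=(1)
t=1: X=(1), d=1 → -e1, X_2=(0)
t=2: X=(0), d=0 → +e1, X_3=(1)
t=3: X=(1), d=0 → +e1, X_4=(2)
t=4: X=(2), d=0 → +e1, X_5=(3)
t=5: X=(3), d=0 → +e1, X_6=(4)
t=6: X=(4), d=1 → -e1, X_7=(3)
t=7: X=(3), d=0 → +e1, X_8=(4)
t=8: X=(4), d=0 → +e1, X_9=(5)

1


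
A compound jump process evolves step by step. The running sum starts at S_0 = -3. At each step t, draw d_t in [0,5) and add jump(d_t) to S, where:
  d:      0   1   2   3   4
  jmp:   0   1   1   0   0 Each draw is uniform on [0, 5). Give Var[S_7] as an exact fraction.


42/25

Outcome values over d=0..4: [0, 1, 1, 0, 0]
Σy = 2, Σy² = 2, M = 5
μ = 2/5 = 2/5,  σ² = 2/5 − (2/5)² = 6/25
Independent increments: Var[S_7] = 7·σ² = 7·(6/25) = 42/25


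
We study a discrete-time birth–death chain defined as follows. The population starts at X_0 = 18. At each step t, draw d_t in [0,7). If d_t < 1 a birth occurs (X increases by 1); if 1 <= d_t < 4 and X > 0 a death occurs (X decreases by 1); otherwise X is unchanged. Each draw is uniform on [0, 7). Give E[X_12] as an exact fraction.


102/7

X can drop by at most 1 per step and X_0 = 18 > T = 12, so X_t >= 18 − t >= 6 > 0 for every t <= 12: the floor at 0 (the 'and X > 0' condition) never binds. Hence X_12 = X_0 + Σ_{t<12} Y_t with i.i.d. increments Y_t = y(d_t) ∈ {+1, −1, 0}.
Outcome values over d=0..6: [1, -1, -1, -1, 0, 0, 0]
Σy = -2, Σy² = 4, M = 7
μ = -2/7 = -2/7,  σ² = 4/7 − (-2/7)² = 24/49
E[X_12] = 18 + 12·(-2/7) = 102/7


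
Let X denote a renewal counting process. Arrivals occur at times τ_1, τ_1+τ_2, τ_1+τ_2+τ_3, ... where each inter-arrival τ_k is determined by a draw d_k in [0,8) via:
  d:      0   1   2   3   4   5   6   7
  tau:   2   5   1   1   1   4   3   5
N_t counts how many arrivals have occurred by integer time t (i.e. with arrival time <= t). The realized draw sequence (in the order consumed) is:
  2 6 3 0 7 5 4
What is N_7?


4

draw d_1=2: τ_1=1, arrival time A_1=1
draw d_2=6: τ_2=3, arrival time A_2=4
draw d_3=3: τ_3=1, arrival time A_3=5
draw d_4=0: τ_4=2, arrival time A_4=7
draw d_5=7: τ_5=5, arrival time A_5=12
draw d_6=5: τ_6=4, arrival time A_6=16
draw d_7=4: τ_7=1, arrival time A_7=17
N_t over t=0..7: 0:0 1:1 2:1 3:1 4:2 5:3 6:3 7:4


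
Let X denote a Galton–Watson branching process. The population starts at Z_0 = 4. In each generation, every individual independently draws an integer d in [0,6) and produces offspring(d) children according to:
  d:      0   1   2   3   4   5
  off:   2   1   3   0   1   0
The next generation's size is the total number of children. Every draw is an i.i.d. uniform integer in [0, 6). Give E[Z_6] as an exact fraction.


Outcome values over d=0..5: [2, 1, 3, 0, 1, 0]
Σy = 7, Σy² = 15, M = 6
μ = 7/6 = 7/6,  σ² = 15/6 − (7/6)² = 41/36
E[Z_0] = 4
E[Z_1] = 7/6·E[Z_0] = 14/3
E[Z_2] = 7/6·E[Z_1] = 49/9
E[Z_3] = 7/6·E[Z_2] = 343/54
E[Z_4] = 7/6·E[Z_3] = 2401/324
E[Z_5] = 7/6·E[Z_4] = 16807/1944
E[Z_6] = 7/6·E[Z_5] = 117649/11664

117649/11664


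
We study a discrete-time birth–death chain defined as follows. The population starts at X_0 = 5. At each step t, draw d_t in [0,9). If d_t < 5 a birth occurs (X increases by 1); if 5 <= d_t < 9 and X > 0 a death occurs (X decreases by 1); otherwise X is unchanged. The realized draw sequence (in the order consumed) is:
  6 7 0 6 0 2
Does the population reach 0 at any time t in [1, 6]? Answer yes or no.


no

t=0: X=5, d=6 → death, X_1=4
t=1: X=4, d=7 → death, X_2=3
t=2: X=3, d=0 → birth, X_3=4
t=3: X=4, d=6 → death, X_4=3
t=4: X=3, d=0 → birth, X_5=4
t=5: X=4, d=2 → birth, X_6=5


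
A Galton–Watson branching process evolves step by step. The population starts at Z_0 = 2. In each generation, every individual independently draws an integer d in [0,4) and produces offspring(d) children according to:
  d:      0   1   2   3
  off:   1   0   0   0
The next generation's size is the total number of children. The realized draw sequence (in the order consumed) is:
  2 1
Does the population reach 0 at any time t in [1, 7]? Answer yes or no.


yes

gen 0: Z_0=2, draws=[2, 1], offspring=[0, 0], Z_1=0
gen 1: Z_1=0, draws=[], offspring=[], Z_2=0
gen 2: Z_2=0, draws=[], offspring=[], Z_3=0
gen 3: Z_3=0, draws=[], offspring=[], Z_4=0
gen 4: Z_4=0, draws=[], offspring=[], Z_5=0
gen 5: Z_5=0, draws=[], offspring=[], Z_6=0
gen 6: Z_6=0, draws=[], offspring=[], Z_7=0


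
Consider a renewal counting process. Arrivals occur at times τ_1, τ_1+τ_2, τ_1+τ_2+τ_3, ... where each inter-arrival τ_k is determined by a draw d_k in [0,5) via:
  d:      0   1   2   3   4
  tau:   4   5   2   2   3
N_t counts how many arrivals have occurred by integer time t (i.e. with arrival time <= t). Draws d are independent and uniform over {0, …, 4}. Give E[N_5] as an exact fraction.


Inter-arrival values over d=0..4: [4, 5, 2, 2, 3]
Each d has probability 1/5, so the pmf of τ is: f(2) = 2/5, f(3) = 1/5, f(4) = 1/5, f(5) = 1/5
Renewal equation for m(n) = E[N_n]: condition on τ_1 = k (if k <= n, one arrival plus a fresh copy on the remaining n−k steps): m(n) = F(n) + Σ_{k<=n} f(k)·m(n−k), where F(n) = P(τ <= n) and m(0) = 0
m(1) = F(1) = 0
m(2) = F(2) = 2/5
m(3) = F(3) = 3/5
m(4) = F(4) + f(2)·m(2) = 4/5 + 2/5·2/5 = 24/25
m(5) = F(5) + f(2)·m(3) + f(3)·m(2) = 1 + 2/5·3/5 + 1/5·2/5 = 33/25
E[N_5] = m(5) = 33/25

33/25


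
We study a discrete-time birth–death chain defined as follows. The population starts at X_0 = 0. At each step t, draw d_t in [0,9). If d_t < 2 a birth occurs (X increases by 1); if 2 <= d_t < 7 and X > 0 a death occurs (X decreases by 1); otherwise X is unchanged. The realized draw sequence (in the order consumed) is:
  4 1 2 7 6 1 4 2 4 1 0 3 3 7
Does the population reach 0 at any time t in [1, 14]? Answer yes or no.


t=0: X=0, d=4 → hold, X_1=0
t=1: X=0, d=1 → birth, X_2=1
t=2: X=1, d=2 → death, X_3=0
t=3: X=0, d=7 → hold, X_4=0
t=4: X=0, d=6 → hold, X_5=0
t=5: X=0, d=1 → birth, X_6=1
t=6: X=1, d=4 → death, X_7=0
t=7: X=0, d=2 → hold, X_8=0
t=8: X=0, d=4 → hold, X_9=0
t=9: X=0, d=1 → birth, X_10=1
t=10: X=1, d=0 → birth, X_11=2
t=11: X=2, d=3 → death, X_12=1
t=12: X=1, d=3 → death, X_13=0
t=13: X=0, d=7 → hold, X_14=0

yes


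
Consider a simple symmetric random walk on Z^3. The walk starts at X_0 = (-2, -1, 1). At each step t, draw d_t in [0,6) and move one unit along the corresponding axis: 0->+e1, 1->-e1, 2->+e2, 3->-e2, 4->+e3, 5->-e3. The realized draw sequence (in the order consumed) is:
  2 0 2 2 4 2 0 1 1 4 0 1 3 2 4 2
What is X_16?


t=0: X=(-2, -1, 1), d=2 → +e2, X_1=(-2, 0, 1)
t=1: X=(-2, 0, 1), d=0 → +e1, X_2=(-1, 0, 1)
t=2: X=(-1, 0, 1), d=2 → +e2, X_3=(-1, 1, 1)
t=3: X=(-1, 1, 1), d=2 → +e2, X_4=(-1, 2, 1)
t=4: X=(-1, 2, 1), d=4 → +e3, X_5=(-1, 2, 2)
t=5: X=(-1, 2, 2), d=2 → +e2, X_6=(-1, 3, 2)
t=6: X=(-1, 3, 2), d=0 → +e1, X_7=(0, 3, 2)
t=7: X=(0, 3, 2), d=1 → -e1, X_8=(-1, 3, 2)
t=8: X=(-1, 3, 2), d=1 → -e1, X_9=(-2, 3, 2)
t=9: X=(-2, 3, 2), d=4 → +e3, X_10=(-2, 3, 3)
t=10: X=(-2, 3, 3), d=0 → +e1, X_11=(-1, 3, 3)
t=11: X=(-1, 3, 3), d=1 → -e1, X_12=(-2, 3, 3)
t=12: X=(-2, 3, 3), d=3 → -e2, X_13=(-2, 2, 3)
t=13: X=(-2, 2, 3), d=2 → +e2, X_14=(-2, 3, 3)
t=14: X=(-2, 3, 3), d=4 → +e3, X_15=(-2, 3, 4)
t=15: X=(-2, 3, 4), d=2 → +e2, X_16=(-2, 4, 4)

(-2, 4, 4)


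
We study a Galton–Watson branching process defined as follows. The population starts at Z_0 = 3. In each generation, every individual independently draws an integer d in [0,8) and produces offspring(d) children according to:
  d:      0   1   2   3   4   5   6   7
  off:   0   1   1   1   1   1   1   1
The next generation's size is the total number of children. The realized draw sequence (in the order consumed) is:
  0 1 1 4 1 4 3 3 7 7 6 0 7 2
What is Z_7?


gen 0: Z_0=3, draws=[0, 1, 1], offspring=[0, 1, 1], Z_1=2
gen 1: Z_1=2, draws=[4, 1], offspring=[1, 1], Z_2=2
gen 2: Z_2=2, draws=[4, 3], offspring=[1, 1], Z_3=2
gen 3: Z_3=2, draws=[3, 7], offspring=[1, 1], Z_4=2
gen 4: Z_4=2, draws=[7, 6], offspring=[1, 1], Z_5=2
gen 5: Z_5=2, draws=[0, 7], offspring=[0, 1], Z_6=1
gen 6: Z_6=1, draws=[2], offspring=[1], Z_7=1

1


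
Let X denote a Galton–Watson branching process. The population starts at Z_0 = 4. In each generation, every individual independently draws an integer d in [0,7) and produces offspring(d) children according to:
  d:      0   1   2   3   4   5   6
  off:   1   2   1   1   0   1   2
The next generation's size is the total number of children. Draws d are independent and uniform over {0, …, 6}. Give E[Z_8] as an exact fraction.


Outcome values over d=0..6: [1, 2, 1, 1, 0, 1, 2]
Σy = 8, Σy² = 12, M = 7
μ = 8/7 = 8/7,  σ² = 12/7 − (8/7)² = 20/49
E[Z_0] = 4
E[Z_1] = 8/7·E[Z_0] = 32/7
E[Z_2] = 8/7·E[Z_1] = 256/49
E[Z_3] = 8/7·E[Z_2] = 2048/343
E[Z_4] = 8/7·E[Z_3] = 16384/2401
E[Z_5] = 8/7·E[Z_4] = 131072/16807
E[Z_6] = 8/7·E[Z_5] = 1048576/117649
E[Z_7] = 8/7·E[Z_6] = 8388608/823543
E[Z_8] = 8/7·E[Z_7] = 67108864/5764801

67108864/5764801


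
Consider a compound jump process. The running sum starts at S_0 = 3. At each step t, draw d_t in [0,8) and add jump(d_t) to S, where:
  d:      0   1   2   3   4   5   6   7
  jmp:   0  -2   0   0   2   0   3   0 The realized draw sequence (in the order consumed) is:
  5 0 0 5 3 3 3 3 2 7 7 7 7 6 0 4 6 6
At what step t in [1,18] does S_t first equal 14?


t=0: S=3, d=5, jump=0, S_1=3
t=1: S=3, d=0, jump=0, S_2=3
t=2: S=3, d=0, jump=0, S_3=3
t=3: S=3, d=5, jump=0, S_4=3
t=4: S=3, d=3, jump=0, S_5=3
t=5: S=3, d=3, jump=0, S_6=3
t=6: S=3, d=3, jump=0, S_7=3
t=7: S=3, d=3, jump=0, S_8=3
t=8: S=3, d=2, jump=0, S_9=3
t=9: S=3, d=7, jump=0, S_10=3
t=10: S=3, d=7, jump=0, S_11=3
t=11: S=3, d=7, jump=0, S_12=3
t=12: S=3, d=7, jump=0, S_13=3
t=13: S=3, d=6, jump=3, S_14=6
t=14: S=6, d=0, jump=0, S_15=6
t=15: S=6, d=4, jump=2, S_16=8
t=16: S=8, d=6, jump=3, S_17=11
t=17: S=11, d=6, jump=3, S_18=14

18


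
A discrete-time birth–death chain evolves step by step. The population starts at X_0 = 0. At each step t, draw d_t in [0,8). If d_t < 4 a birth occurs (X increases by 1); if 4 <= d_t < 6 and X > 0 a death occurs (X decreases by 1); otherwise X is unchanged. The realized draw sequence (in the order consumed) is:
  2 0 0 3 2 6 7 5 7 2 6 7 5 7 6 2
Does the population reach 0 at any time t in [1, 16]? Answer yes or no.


t=0: X=0, d=2 → birth, X_1=1
t=1: X=1, d=0 → birth, X_2=2
t=2: X=2, d=0 → birth, X_3=3
t=3: X=3, d=3 → birth, X_4=4
t=4: X=4, d=2 → birth, X_5=5
t=5: X=5, d=6 → hold, X_6=5
t=6: X=5, d=7 → hold, X_7=5
t=7: X=5, d=5 → death, X_8=4
t=8: X=4, d=7 → hold, X_9=4
t=9: X=4, d=2 → birth, X_10=5
t=10: X=5, d=6 → hold, X_11=5
t=11: X=5, d=7 → hold, X_12=5
t=12: X=5, d=5 → death, X_13=4
t=13: X=4, d=7 → hold, X_14=4
t=14: X=4, d=6 → hold, X_15=4
t=15: X=4, d=2 → birth, X_16=5

no


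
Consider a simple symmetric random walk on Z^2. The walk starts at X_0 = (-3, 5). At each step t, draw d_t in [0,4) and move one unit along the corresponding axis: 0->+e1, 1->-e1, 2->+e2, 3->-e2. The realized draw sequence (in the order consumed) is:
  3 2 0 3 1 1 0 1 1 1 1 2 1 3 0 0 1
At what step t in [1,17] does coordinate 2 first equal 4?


t=0: X=(-3, 5), d=3 → -e2, X_1=(-3, 4)
t=1: X=(-3, 4), d=2 → +e2, X_2=(-3, 5)
t=2: X=(-3, 5), d=0 → +e1, X_3=(-2, 5)
t=3: X=(-2, 5), d=3 → -e2, X_4=(-2, 4)
t=4: X=(-2, 4), d=1 → -e1, X_5=(-3, 4)
t=5: X=(-3, 4), d=1 → -e1, X_6=(-4, 4)
t=6: X=(-4, 4), d=0 → +e1, X_7=(-3, 4)
t=7: X=(-3, 4), d=1 → -e1, X_8=(-4, 4)
t=8: X=(-4, 4), d=1 → -e1, X_9=(-5, 4)
t=9: X=(-5, 4), d=1 → -e1, X_10=(-6, 4)
t=10: X=(-6, 4), d=1 → -e1, X_11=(-7, 4)
t=11: X=(-7, 4), d=2 → +e2, X_12=(-7, 5)
t=12: X=(-7, 5), d=1 → -e1, X_13=(-8, 5)
t=13: X=(-8, 5), d=3 → -e2, X_14=(-8, 4)
t=14: X=(-8, 4), d=0 → +e1, X_15=(-7, 4)
t=15: X=(-7, 4), d=0 → +e1, X_16=(-6, 4)
t=16: X=(-6, 4), d=1 → -e1, X_17=(-7, 4)

1


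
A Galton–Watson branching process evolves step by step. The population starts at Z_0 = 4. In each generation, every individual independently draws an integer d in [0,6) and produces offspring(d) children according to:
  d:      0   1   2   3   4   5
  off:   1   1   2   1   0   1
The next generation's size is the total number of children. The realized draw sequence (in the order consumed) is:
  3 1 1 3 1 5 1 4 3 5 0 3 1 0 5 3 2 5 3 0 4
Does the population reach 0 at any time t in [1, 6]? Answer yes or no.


no

gen 0: Z_0=4, draws=[3, 1, 1, 3], offspring=[1, 1, 1, 1], Z_1=4
gen 1: Z_1=4, draws=[1, 5, 1, 4], offspring=[1, 1, 1, 0], Z_2=3
gen 2: Z_2=3, draws=[3, 5, 0], offspring=[1, 1, 1], Z_3=3
gen 3: Z_3=3, draws=[3, 1, 0], offspring=[1, 1, 1], Z_4=3
gen 4: Z_4=3, draws=[5, 3, 2], offspring=[1, 1, 2], Z_5=4
gen 5: Z_5=4, draws=[5, 3, 0, 4], offspring=[1, 1, 1, 0], Z_6=3


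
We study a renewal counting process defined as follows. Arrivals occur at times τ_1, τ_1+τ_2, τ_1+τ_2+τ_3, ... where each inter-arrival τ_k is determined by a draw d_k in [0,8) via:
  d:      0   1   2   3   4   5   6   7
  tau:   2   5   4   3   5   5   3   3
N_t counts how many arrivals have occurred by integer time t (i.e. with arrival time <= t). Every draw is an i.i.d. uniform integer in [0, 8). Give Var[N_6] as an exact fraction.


Inter-arrival values over d=0..7: [2, 5, 4, 3, 5, 5, 3, 3]
Each d has probability 1/8, so the pmf of τ is: f(2) = 1/8, f(3) = 3/8, f(4) = 1/8, f(5) = 3/8
Let p_n(j) = P(N_n = j), with p_0 = [1]. Condition on τ_1: p_n(0) = P(τ > n), and for j >= 1, p_n(j) = Σ_{k<=n} f(k)·p_{n−k}(j−1)
p_1 = [1]  (j = 0)
p_2 = [7/8, 1/8]  (j = 0..1)
p_3 = [1/2, 1/2]  (j = 0..1)
p_4 = [3/8, 39/64, 1/64]  (j = 0..2)
p_5 = [0, 57/64, 7/64]  (j = 0..2)
p_6 = [0, 23/32, 143/512, 1/512]  (j = 0..3)
E[N_6] = Σ j·p_6(j) = 657/512;  E[N_6²] = Σ j²·p_6(j) = 949/512
Var[N_6] = 949/512 − (657/512)² = 54239/262144

54239/262144


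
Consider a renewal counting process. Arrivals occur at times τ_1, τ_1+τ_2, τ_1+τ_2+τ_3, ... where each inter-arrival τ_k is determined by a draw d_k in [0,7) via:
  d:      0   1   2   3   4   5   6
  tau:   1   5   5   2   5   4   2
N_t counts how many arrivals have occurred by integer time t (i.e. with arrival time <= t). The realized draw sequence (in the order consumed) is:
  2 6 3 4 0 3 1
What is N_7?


draw d_1=2: τ_1=5, arrival time A_1=5
draw d_2=6: τ_2=2, arrival time A_2=7
draw d_3=3: τ_3=2, arrival time A_3=9
draw d_4=4: τ_4=5, arrival time A_4=14
draw d_5=0: τ_5=1, arrival time A_5=15
draw d_6=3: τ_6=2, arrival time A_6=17
draw d_7=1: τ_7=5, arrival time A_7=22
N_t over t=0..7: 0:0 1:0 2:0 3:0 4:0 5:1 6:1 7:2

2


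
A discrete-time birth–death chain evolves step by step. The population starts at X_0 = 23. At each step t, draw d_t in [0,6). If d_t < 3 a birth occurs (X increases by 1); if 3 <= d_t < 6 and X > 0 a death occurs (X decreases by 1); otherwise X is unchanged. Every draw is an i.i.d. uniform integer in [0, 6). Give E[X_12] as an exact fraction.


23

X can drop by at most 1 per step and X_0 = 23 > T = 12, so X_t >= 23 − t >= 11 > 0 for every t <= 12: the floor at 0 (the 'and X > 0' condition) never binds. Hence X_12 = X_0 + Σ_{t<12} Y_t with i.i.d. increments Y_t = y(d_t) ∈ {+1, −1, 0}.
Outcome values over d=0..5: [1, 1, 1, -1, -1, -1]
Σy = 0, Σy² = 6, M = 6
μ = 0/6 = 0,  σ² = 6/6 − (0)² = 1
E[X_12] = 23 + 12·(0) = 23


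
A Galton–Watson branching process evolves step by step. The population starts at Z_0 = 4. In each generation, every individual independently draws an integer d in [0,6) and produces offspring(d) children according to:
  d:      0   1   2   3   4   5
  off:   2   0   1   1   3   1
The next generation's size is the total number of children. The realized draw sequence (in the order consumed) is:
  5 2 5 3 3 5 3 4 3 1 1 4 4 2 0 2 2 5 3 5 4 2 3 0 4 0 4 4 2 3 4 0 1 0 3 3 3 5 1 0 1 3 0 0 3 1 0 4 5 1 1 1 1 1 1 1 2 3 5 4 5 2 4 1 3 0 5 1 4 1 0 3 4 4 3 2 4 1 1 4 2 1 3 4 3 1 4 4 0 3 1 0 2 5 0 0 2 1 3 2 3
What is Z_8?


gen 0: Z_0=4, draws=[5, 2, 5, 3], offspring=[1, 1, 1, 1], Z_1=4
gen 1: Z_1=4, draws=[3, 5, 3, 4], offspring=[1, 1, 1, 3], Z_2=6
gen 2: Z_2=6, draws=[3, 1, 1, 4, 4, 2], offspring=[1, 0, 0, 3, 3, 1], Z_3=8
gen 3: Z_3=8, draws=[0, 2, 2, 5, 3, 5, 4, 2], offspring=[2, 1, 1, 1, 1, 1, 3, 1], Z_4=11
gen 4: Z_4=11, draws=[3, 0, 4, 0, 4, 4, 2, 3, 4, 0, 1], offspring=[1, 2, 3, 2, 3, 3, 1, 1, 3, 2, 0], Z_5=21
gen 5: Z_5=21, draws=[0, 3, 3, 3, 5, 1, 0, 1, 3, 0, 0, 3, 1, 0, 4, 5, 1, 1, 1, 1, 1], offspring=[2, 1, 1, 1, 1, 0, 2, 0, 1, 2, 2, 1, 0, 2, 3, 1, 0, 0, 0, 0, 0], Z_6=20
gen 6: Z_6=20, draws=[1, 1, 2, 3, 5, 4, 5, 2, 4, 1, 3, 0, 5, 1, 4, 1, 0, 3, 4, 4], offspring=[0, 0, 1, 1, 1, 3, 1, 1, 3, 0, 1, 2, 1, 0, 3, 0, 2, 1, 3, 3], Z_7=27
gen 7: Z_7=27, draws=[3, 2, 4, 1, 1, 4, 2, 1, 3, 4, 3, 1, 4, 4, 0, 3, 1, 0, 2, 5, 0, 0, 2, 1, 3, 2, 3], offspring=[1, 1, 3, 0, 0, 3, 1, 0, 1, 3, 1, 0, 3, 3, 2, 1, 0, 2, 1, 1, 2, 2, 1, 0, 1, 1, 1], Z_8=35

35
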